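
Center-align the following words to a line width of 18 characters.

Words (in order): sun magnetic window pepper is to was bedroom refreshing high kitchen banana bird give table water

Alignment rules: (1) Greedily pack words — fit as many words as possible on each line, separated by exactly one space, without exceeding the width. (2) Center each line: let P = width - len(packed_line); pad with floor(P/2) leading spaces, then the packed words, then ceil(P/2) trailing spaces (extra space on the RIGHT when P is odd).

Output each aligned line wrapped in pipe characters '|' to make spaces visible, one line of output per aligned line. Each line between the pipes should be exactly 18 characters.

Answer: |   sun magnetic   |
| window pepper is |
|  to was bedroom  |
| refreshing high  |
|  kitchen banana  |
| bird give table  |
|      water       |

Derivation:
Line 1: ['sun', 'magnetic'] (min_width=12, slack=6)
Line 2: ['window', 'pepper', 'is'] (min_width=16, slack=2)
Line 3: ['to', 'was', 'bedroom'] (min_width=14, slack=4)
Line 4: ['refreshing', 'high'] (min_width=15, slack=3)
Line 5: ['kitchen', 'banana'] (min_width=14, slack=4)
Line 6: ['bird', 'give', 'table'] (min_width=15, slack=3)
Line 7: ['water'] (min_width=5, slack=13)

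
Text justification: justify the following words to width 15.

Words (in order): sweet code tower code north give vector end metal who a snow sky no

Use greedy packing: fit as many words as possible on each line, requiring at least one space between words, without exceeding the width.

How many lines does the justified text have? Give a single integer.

Answer: 6

Derivation:
Line 1: ['sweet', 'code'] (min_width=10, slack=5)
Line 2: ['tower', 'code'] (min_width=10, slack=5)
Line 3: ['north', 'give'] (min_width=10, slack=5)
Line 4: ['vector', 'end'] (min_width=10, slack=5)
Line 5: ['metal', 'who', 'a'] (min_width=11, slack=4)
Line 6: ['snow', 'sky', 'no'] (min_width=11, slack=4)
Total lines: 6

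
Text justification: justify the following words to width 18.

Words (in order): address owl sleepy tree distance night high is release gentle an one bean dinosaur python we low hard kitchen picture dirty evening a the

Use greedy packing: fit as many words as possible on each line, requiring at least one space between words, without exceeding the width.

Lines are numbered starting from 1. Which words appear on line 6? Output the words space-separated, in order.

Line 1: ['address', 'owl', 'sleepy'] (min_width=18, slack=0)
Line 2: ['tree', 'distance'] (min_width=13, slack=5)
Line 3: ['night', 'high', 'is'] (min_width=13, slack=5)
Line 4: ['release', 'gentle', 'an'] (min_width=17, slack=1)
Line 5: ['one', 'bean', 'dinosaur'] (min_width=17, slack=1)
Line 6: ['python', 'we', 'low', 'hard'] (min_width=18, slack=0)
Line 7: ['kitchen', 'picture'] (min_width=15, slack=3)
Line 8: ['dirty', 'evening', 'a'] (min_width=15, slack=3)
Line 9: ['the'] (min_width=3, slack=15)

Answer: python we low hard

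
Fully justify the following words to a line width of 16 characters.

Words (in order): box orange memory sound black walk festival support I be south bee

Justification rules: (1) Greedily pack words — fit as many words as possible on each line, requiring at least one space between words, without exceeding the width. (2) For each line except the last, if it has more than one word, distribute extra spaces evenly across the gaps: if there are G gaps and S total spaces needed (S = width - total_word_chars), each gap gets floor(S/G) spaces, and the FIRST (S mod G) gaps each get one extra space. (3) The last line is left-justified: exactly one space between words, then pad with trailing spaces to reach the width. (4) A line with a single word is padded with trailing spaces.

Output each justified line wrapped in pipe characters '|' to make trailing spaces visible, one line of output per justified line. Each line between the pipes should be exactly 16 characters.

Answer: |box       orange|
|memory     sound|
|black       walk|
|festival support|
|I be south bee  |

Derivation:
Line 1: ['box', 'orange'] (min_width=10, slack=6)
Line 2: ['memory', 'sound'] (min_width=12, slack=4)
Line 3: ['black', 'walk'] (min_width=10, slack=6)
Line 4: ['festival', 'support'] (min_width=16, slack=0)
Line 5: ['I', 'be', 'south', 'bee'] (min_width=14, slack=2)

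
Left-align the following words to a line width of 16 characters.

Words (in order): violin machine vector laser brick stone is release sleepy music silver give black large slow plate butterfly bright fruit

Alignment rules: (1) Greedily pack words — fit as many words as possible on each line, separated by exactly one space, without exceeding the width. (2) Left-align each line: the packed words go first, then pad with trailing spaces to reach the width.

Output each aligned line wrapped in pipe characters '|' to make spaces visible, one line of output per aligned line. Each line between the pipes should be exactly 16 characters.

Answer: |violin machine  |
|vector laser    |
|brick stone is  |
|release sleepy  |
|music silver    |
|give black large|
|slow plate      |
|butterfly bright|
|fruit           |

Derivation:
Line 1: ['violin', 'machine'] (min_width=14, slack=2)
Line 2: ['vector', 'laser'] (min_width=12, slack=4)
Line 3: ['brick', 'stone', 'is'] (min_width=14, slack=2)
Line 4: ['release', 'sleepy'] (min_width=14, slack=2)
Line 5: ['music', 'silver'] (min_width=12, slack=4)
Line 6: ['give', 'black', 'large'] (min_width=16, slack=0)
Line 7: ['slow', 'plate'] (min_width=10, slack=6)
Line 8: ['butterfly', 'bright'] (min_width=16, slack=0)
Line 9: ['fruit'] (min_width=5, slack=11)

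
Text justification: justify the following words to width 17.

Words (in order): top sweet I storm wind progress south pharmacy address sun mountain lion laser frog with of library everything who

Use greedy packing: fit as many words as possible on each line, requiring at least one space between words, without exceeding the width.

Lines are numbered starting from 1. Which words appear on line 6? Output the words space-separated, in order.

Line 1: ['top', 'sweet', 'I', 'storm'] (min_width=17, slack=0)
Line 2: ['wind', 'progress'] (min_width=13, slack=4)
Line 3: ['south', 'pharmacy'] (min_width=14, slack=3)
Line 4: ['address', 'sun'] (min_width=11, slack=6)
Line 5: ['mountain', 'lion'] (min_width=13, slack=4)
Line 6: ['laser', 'frog', 'with'] (min_width=15, slack=2)
Line 7: ['of', 'library'] (min_width=10, slack=7)
Line 8: ['everything', 'who'] (min_width=14, slack=3)

Answer: laser frog with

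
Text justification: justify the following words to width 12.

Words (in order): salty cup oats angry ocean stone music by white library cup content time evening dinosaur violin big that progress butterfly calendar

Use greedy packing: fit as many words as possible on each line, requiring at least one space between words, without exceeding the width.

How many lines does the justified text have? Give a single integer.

Line 1: ['salty', 'cup'] (min_width=9, slack=3)
Line 2: ['oats', 'angry'] (min_width=10, slack=2)
Line 3: ['ocean', 'stone'] (min_width=11, slack=1)
Line 4: ['music', 'by'] (min_width=8, slack=4)
Line 5: ['white'] (min_width=5, slack=7)
Line 6: ['library', 'cup'] (min_width=11, slack=1)
Line 7: ['content', 'time'] (min_width=12, slack=0)
Line 8: ['evening'] (min_width=7, slack=5)
Line 9: ['dinosaur'] (min_width=8, slack=4)
Line 10: ['violin', 'big'] (min_width=10, slack=2)
Line 11: ['that'] (min_width=4, slack=8)
Line 12: ['progress'] (min_width=8, slack=4)
Line 13: ['butterfly'] (min_width=9, slack=3)
Line 14: ['calendar'] (min_width=8, slack=4)
Total lines: 14

Answer: 14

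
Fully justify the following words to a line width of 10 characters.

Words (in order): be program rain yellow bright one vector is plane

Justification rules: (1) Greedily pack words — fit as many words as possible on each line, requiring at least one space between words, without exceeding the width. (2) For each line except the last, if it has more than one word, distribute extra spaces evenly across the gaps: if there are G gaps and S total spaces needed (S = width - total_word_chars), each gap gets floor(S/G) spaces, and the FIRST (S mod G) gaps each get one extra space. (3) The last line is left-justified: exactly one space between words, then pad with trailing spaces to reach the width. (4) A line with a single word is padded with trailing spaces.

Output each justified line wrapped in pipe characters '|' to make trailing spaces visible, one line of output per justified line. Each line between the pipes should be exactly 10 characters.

Answer: |be program|
|rain      |
|yellow    |
|bright one|
|vector  is|
|plane     |

Derivation:
Line 1: ['be', 'program'] (min_width=10, slack=0)
Line 2: ['rain'] (min_width=4, slack=6)
Line 3: ['yellow'] (min_width=6, slack=4)
Line 4: ['bright', 'one'] (min_width=10, slack=0)
Line 5: ['vector', 'is'] (min_width=9, slack=1)
Line 6: ['plane'] (min_width=5, slack=5)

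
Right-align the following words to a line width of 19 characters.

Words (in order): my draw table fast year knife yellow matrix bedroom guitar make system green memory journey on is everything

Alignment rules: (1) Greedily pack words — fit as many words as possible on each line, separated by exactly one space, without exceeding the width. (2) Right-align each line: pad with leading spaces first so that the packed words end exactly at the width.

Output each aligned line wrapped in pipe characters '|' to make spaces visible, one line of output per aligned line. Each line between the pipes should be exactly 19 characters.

Answer: | my draw table fast|
|  year knife yellow|
|     matrix bedroom|
| guitar make system|
|       green memory|
|      journey on is|
|         everything|

Derivation:
Line 1: ['my', 'draw', 'table', 'fast'] (min_width=18, slack=1)
Line 2: ['year', 'knife', 'yellow'] (min_width=17, slack=2)
Line 3: ['matrix', 'bedroom'] (min_width=14, slack=5)
Line 4: ['guitar', 'make', 'system'] (min_width=18, slack=1)
Line 5: ['green', 'memory'] (min_width=12, slack=7)
Line 6: ['journey', 'on', 'is'] (min_width=13, slack=6)
Line 7: ['everything'] (min_width=10, slack=9)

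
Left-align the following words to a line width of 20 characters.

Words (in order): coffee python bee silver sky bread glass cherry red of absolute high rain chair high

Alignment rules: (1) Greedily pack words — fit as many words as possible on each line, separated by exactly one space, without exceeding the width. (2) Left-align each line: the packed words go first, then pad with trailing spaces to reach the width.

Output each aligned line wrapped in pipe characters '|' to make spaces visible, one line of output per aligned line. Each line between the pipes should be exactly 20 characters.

Line 1: ['coffee', 'python', 'bee'] (min_width=17, slack=3)
Line 2: ['silver', 'sky', 'bread'] (min_width=16, slack=4)
Line 3: ['glass', 'cherry', 'red', 'of'] (min_width=19, slack=1)
Line 4: ['absolute', 'high', 'rain'] (min_width=18, slack=2)
Line 5: ['chair', 'high'] (min_width=10, slack=10)

Answer: |coffee python bee   |
|silver sky bread    |
|glass cherry red of |
|absolute high rain  |
|chair high          |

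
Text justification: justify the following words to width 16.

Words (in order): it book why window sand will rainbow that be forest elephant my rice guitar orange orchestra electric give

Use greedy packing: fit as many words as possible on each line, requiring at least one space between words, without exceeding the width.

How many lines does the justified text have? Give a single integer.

Line 1: ['it', 'book', 'why'] (min_width=11, slack=5)
Line 2: ['window', 'sand', 'will'] (min_width=16, slack=0)
Line 3: ['rainbow', 'that', 'be'] (min_width=15, slack=1)
Line 4: ['forest', 'elephant'] (min_width=15, slack=1)
Line 5: ['my', 'rice', 'guitar'] (min_width=14, slack=2)
Line 6: ['orange', 'orchestra'] (min_width=16, slack=0)
Line 7: ['electric', 'give'] (min_width=13, slack=3)
Total lines: 7

Answer: 7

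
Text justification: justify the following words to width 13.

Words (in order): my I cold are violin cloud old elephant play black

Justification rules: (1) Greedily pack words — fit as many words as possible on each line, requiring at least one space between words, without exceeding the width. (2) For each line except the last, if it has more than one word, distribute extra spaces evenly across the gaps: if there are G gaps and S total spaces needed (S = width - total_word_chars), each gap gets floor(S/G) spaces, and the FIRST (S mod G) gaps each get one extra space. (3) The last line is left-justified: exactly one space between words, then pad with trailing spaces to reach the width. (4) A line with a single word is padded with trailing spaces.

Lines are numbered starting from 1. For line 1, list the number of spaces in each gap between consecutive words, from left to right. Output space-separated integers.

Line 1: ['my', 'I', 'cold', 'are'] (min_width=13, slack=0)
Line 2: ['violin', 'cloud'] (min_width=12, slack=1)
Line 3: ['old', 'elephant'] (min_width=12, slack=1)
Line 4: ['play', 'black'] (min_width=10, slack=3)

Answer: 1 1 1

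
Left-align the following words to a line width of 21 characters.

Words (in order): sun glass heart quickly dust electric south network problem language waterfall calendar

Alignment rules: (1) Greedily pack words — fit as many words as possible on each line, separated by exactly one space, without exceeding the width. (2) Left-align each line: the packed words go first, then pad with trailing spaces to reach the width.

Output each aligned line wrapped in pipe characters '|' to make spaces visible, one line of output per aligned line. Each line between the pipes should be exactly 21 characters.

Answer: |sun glass heart      |
|quickly dust electric|
|south network problem|
|language waterfall   |
|calendar             |

Derivation:
Line 1: ['sun', 'glass', 'heart'] (min_width=15, slack=6)
Line 2: ['quickly', 'dust', 'electric'] (min_width=21, slack=0)
Line 3: ['south', 'network', 'problem'] (min_width=21, slack=0)
Line 4: ['language', 'waterfall'] (min_width=18, slack=3)
Line 5: ['calendar'] (min_width=8, slack=13)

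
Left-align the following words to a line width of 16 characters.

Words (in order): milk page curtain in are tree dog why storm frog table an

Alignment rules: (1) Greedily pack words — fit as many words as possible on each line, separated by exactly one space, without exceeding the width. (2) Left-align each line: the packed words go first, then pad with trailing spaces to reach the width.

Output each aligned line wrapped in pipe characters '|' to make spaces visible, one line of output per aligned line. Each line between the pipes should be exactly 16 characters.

Answer: |milk page       |
|curtain in are  |
|tree dog why    |
|storm frog table|
|an              |

Derivation:
Line 1: ['milk', 'page'] (min_width=9, slack=7)
Line 2: ['curtain', 'in', 'are'] (min_width=14, slack=2)
Line 3: ['tree', 'dog', 'why'] (min_width=12, slack=4)
Line 4: ['storm', 'frog', 'table'] (min_width=16, slack=0)
Line 5: ['an'] (min_width=2, slack=14)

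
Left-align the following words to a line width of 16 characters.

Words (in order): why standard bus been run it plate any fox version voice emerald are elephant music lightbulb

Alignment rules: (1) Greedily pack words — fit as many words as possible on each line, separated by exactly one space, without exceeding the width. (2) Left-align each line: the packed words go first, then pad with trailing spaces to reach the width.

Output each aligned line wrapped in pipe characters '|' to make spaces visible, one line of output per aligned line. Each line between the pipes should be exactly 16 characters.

Line 1: ['why', 'standard', 'bus'] (min_width=16, slack=0)
Line 2: ['been', 'run', 'it'] (min_width=11, slack=5)
Line 3: ['plate', 'any', 'fox'] (min_width=13, slack=3)
Line 4: ['version', 'voice'] (min_width=13, slack=3)
Line 5: ['emerald', 'are'] (min_width=11, slack=5)
Line 6: ['elephant', 'music'] (min_width=14, slack=2)
Line 7: ['lightbulb'] (min_width=9, slack=7)

Answer: |why standard bus|
|been run it     |
|plate any fox   |
|version voice   |
|emerald are     |
|elephant music  |
|lightbulb       |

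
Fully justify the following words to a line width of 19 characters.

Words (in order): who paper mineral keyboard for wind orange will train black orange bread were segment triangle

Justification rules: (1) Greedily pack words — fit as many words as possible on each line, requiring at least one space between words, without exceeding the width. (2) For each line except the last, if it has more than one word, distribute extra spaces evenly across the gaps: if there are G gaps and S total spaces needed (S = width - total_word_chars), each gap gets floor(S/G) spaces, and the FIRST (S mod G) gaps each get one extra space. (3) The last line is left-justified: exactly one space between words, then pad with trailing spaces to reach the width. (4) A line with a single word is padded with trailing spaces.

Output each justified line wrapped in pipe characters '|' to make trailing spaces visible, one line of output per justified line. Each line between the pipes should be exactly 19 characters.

Answer: |who  paper  mineral|
|keyboard  for  wind|
|orange  will  train|
|black  orange bread|
|were        segment|
|triangle           |

Derivation:
Line 1: ['who', 'paper', 'mineral'] (min_width=17, slack=2)
Line 2: ['keyboard', 'for', 'wind'] (min_width=17, slack=2)
Line 3: ['orange', 'will', 'train'] (min_width=17, slack=2)
Line 4: ['black', 'orange', 'bread'] (min_width=18, slack=1)
Line 5: ['were', 'segment'] (min_width=12, slack=7)
Line 6: ['triangle'] (min_width=8, slack=11)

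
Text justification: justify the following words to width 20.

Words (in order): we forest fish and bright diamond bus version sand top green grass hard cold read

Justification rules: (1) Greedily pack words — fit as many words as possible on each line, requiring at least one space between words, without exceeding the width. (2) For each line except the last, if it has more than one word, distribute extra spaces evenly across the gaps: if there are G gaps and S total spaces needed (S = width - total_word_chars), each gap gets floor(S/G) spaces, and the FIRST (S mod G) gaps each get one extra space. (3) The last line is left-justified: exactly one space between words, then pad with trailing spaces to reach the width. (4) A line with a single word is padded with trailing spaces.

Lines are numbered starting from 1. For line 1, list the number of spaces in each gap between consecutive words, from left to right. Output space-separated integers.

Line 1: ['we', 'forest', 'fish', 'and'] (min_width=18, slack=2)
Line 2: ['bright', 'diamond', 'bus'] (min_width=18, slack=2)
Line 3: ['version', 'sand', 'top'] (min_width=16, slack=4)
Line 4: ['green', 'grass', 'hard'] (min_width=16, slack=4)
Line 5: ['cold', 'read'] (min_width=9, slack=11)

Answer: 2 2 1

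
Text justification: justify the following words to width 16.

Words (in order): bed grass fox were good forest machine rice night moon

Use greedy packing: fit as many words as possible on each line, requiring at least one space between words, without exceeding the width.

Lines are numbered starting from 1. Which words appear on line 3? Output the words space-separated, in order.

Line 1: ['bed', 'grass', 'fox'] (min_width=13, slack=3)
Line 2: ['were', 'good', 'forest'] (min_width=16, slack=0)
Line 3: ['machine', 'rice'] (min_width=12, slack=4)
Line 4: ['night', 'moon'] (min_width=10, slack=6)

Answer: machine rice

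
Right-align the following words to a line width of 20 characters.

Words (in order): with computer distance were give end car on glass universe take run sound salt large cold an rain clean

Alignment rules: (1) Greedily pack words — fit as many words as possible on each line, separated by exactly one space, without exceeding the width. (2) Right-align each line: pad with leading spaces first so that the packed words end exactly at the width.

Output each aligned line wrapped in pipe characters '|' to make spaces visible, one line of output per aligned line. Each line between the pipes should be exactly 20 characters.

Answer: |       with computer|
|  distance were give|
|    end car on glass|
|   universe take run|
|    sound salt large|
|  cold an rain clean|

Derivation:
Line 1: ['with', 'computer'] (min_width=13, slack=7)
Line 2: ['distance', 'were', 'give'] (min_width=18, slack=2)
Line 3: ['end', 'car', 'on', 'glass'] (min_width=16, slack=4)
Line 4: ['universe', 'take', 'run'] (min_width=17, slack=3)
Line 5: ['sound', 'salt', 'large'] (min_width=16, slack=4)
Line 6: ['cold', 'an', 'rain', 'clean'] (min_width=18, slack=2)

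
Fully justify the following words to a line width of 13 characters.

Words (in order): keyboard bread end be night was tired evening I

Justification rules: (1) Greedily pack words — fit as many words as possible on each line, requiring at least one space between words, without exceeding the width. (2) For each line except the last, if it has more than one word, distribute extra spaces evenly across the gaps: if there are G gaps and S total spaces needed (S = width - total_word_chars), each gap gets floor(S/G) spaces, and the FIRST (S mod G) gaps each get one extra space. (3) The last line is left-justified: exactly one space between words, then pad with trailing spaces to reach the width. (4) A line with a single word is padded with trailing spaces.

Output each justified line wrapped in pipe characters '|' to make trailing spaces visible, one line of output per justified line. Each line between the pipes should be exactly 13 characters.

Answer: |keyboard     |
|bread  end be|
|night     was|
|tired evening|
|I            |

Derivation:
Line 1: ['keyboard'] (min_width=8, slack=5)
Line 2: ['bread', 'end', 'be'] (min_width=12, slack=1)
Line 3: ['night', 'was'] (min_width=9, slack=4)
Line 4: ['tired', 'evening'] (min_width=13, slack=0)
Line 5: ['I'] (min_width=1, slack=12)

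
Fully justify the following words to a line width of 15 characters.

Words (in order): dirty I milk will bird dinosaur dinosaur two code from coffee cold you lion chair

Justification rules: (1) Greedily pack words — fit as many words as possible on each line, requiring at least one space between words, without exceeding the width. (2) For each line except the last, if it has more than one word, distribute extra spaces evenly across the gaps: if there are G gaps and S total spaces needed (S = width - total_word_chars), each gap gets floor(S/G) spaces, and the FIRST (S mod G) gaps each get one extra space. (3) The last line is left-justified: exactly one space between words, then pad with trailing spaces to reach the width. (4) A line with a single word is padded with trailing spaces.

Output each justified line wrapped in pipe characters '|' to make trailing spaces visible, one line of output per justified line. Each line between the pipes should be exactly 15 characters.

Answer: |dirty   I  milk|
|will       bird|
|dinosaur       |
|dinosaur    two|
|code       from|
|coffee cold you|
|lion chair     |

Derivation:
Line 1: ['dirty', 'I', 'milk'] (min_width=12, slack=3)
Line 2: ['will', 'bird'] (min_width=9, slack=6)
Line 3: ['dinosaur'] (min_width=8, slack=7)
Line 4: ['dinosaur', 'two'] (min_width=12, slack=3)
Line 5: ['code', 'from'] (min_width=9, slack=6)
Line 6: ['coffee', 'cold', 'you'] (min_width=15, slack=0)
Line 7: ['lion', 'chair'] (min_width=10, slack=5)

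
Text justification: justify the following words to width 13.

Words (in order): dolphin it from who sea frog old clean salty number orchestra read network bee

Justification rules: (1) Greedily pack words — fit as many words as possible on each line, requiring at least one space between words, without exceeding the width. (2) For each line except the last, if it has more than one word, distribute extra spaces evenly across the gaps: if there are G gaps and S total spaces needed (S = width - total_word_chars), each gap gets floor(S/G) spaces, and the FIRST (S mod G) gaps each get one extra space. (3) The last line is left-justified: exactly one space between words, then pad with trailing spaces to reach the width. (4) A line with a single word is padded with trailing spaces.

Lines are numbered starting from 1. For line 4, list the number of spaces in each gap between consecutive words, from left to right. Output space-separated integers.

Answer: 3

Derivation:
Line 1: ['dolphin', 'it'] (min_width=10, slack=3)
Line 2: ['from', 'who', 'sea'] (min_width=12, slack=1)
Line 3: ['frog', 'old'] (min_width=8, slack=5)
Line 4: ['clean', 'salty'] (min_width=11, slack=2)
Line 5: ['number'] (min_width=6, slack=7)
Line 6: ['orchestra'] (min_width=9, slack=4)
Line 7: ['read', 'network'] (min_width=12, slack=1)
Line 8: ['bee'] (min_width=3, slack=10)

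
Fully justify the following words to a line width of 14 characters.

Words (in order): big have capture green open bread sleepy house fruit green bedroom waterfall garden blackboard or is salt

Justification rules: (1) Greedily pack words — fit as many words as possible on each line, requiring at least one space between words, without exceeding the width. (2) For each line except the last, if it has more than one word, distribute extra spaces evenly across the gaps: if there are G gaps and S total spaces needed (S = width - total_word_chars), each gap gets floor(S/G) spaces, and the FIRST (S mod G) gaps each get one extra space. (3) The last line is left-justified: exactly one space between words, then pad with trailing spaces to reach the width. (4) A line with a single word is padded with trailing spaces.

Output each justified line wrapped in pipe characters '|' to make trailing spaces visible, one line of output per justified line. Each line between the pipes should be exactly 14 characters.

Answer: |big       have|
|capture  green|
|open     bread|
|sleepy   house|
|fruit    green|
|bedroom       |
|waterfall     |
|garden        |
|blackboard  or|
|is salt       |

Derivation:
Line 1: ['big', 'have'] (min_width=8, slack=6)
Line 2: ['capture', 'green'] (min_width=13, slack=1)
Line 3: ['open', 'bread'] (min_width=10, slack=4)
Line 4: ['sleepy', 'house'] (min_width=12, slack=2)
Line 5: ['fruit', 'green'] (min_width=11, slack=3)
Line 6: ['bedroom'] (min_width=7, slack=7)
Line 7: ['waterfall'] (min_width=9, slack=5)
Line 8: ['garden'] (min_width=6, slack=8)
Line 9: ['blackboard', 'or'] (min_width=13, slack=1)
Line 10: ['is', 'salt'] (min_width=7, slack=7)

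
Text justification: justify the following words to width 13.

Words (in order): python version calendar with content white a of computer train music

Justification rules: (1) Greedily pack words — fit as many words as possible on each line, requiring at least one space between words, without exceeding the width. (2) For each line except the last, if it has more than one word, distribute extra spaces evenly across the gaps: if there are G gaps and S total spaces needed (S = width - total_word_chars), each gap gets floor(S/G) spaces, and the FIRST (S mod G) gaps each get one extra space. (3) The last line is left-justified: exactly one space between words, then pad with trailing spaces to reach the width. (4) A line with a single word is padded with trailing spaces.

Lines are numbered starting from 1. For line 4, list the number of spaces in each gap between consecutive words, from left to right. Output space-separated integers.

Line 1: ['python'] (min_width=6, slack=7)
Line 2: ['version'] (min_width=7, slack=6)
Line 3: ['calendar', 'with'] (min_width=13, slack=0)
Line 4: ['content', 'white'] (min_width=13, slack=0)
Line 5: ['a', 'of', 'computer'] (min_width=13, slack=0)
Line 6: ['train', 'music'] (min_width=11, slack=2)

Answer: 1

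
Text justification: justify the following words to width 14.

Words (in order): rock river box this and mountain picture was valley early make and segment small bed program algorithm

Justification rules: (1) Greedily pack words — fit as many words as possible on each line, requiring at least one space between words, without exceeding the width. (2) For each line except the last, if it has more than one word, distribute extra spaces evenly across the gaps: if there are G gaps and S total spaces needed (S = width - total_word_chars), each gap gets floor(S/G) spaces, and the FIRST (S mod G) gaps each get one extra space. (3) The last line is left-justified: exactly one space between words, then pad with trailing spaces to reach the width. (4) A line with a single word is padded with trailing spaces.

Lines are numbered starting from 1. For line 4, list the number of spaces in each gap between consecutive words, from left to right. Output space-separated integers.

Answer: 4

Derivation:
Line 1: ['rock', 'river', 'box'] (min_width=14, slack=0)
Line 2: ['this', 'and'] (min_width=8, slack=6)
Line 3: ['mountain'] (min_width=8, slack=6)
Line 4: ['picture', 'was'] (min_width=11, slack=3)
Line 5: ['valley', 'early'] (min_width=12, slack=2)
Line 6: ['make', 'and'] (min_width=8, slack=6)
Line 7: ['segment', 'small'] (min_width=13, slack=1)
Line 8: ['bed', 'program'] (min_width=11, slack=3)
Line 9: ['algorithm'] (min_width=9, slack=5)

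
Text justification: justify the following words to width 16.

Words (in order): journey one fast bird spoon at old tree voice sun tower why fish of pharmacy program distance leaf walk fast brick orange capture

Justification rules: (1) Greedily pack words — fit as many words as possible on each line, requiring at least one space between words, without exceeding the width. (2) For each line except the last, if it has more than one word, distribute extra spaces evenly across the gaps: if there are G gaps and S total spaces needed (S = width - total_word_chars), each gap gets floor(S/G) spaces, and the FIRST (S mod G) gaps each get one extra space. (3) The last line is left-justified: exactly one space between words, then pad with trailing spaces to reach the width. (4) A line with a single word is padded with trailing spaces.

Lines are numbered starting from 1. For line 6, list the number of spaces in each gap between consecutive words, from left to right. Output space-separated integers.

Answer: 1

Derivation:
Line 1: ['journey', 'one', 'fast'] (min_width=16, slack=0)
Line 2: ['bird', 'spoon', 'at'] (min_width=13, slack=3)
Line 3: ['old', 'tree', 'voice'] (min_width=14, slack=2)
Line 4: ['sun', 'tower', 'why'] (min_width=13, slack=3)
Line 5: ['fish', 'of', 'pharmacy'] (min_width=16, slack=0)
Line 6: ['program', 'distance'] (min_width=16, slack=0)
Line 7: ['leaf', 'walk', 'fast'] (min_width=14, slack=2)
Line 8: ['brick', 'orange'] (min_width=12, slack=4)
Line 9: ['capture'] (min_width=7, slack=9)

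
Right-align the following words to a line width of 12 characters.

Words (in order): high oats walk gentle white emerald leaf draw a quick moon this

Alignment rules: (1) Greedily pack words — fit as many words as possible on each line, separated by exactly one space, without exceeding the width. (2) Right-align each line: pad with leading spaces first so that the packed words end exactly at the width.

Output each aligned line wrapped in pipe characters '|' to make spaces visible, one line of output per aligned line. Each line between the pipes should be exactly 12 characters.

Line 1: ['high', 'oats'] (min_width=9, slack=3)
Line 2: ['walk', 'gentle'] (min_width=11, slack=1)
Line 3: ['white'] (min_width=5, slack=7)
Line 4: ['emerald', 'leaf'] (min_width=12, slack=0)
Line 5: ['draw', 'a', 'quick'] (min_width=12, slack=0)
Line 6: ['moon', 'this'] (min_width=9, slack=3)

Answer: |   high oats|
| walk gentle|
|       white|
|emerald leaf|
|draw a quick|
|   moon this|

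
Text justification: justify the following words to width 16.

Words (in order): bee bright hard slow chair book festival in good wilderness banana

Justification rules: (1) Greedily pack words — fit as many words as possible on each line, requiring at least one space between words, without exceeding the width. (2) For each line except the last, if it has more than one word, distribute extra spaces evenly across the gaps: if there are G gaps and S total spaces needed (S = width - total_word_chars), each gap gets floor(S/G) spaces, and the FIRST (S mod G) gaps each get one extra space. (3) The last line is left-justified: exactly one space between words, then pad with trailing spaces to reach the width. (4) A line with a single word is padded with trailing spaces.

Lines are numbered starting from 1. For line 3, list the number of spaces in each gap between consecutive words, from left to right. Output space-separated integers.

Line 1: ['bee', 'bright', 'hard'] (min_width=15, slack=1)
Line 2: ['slow', 'chair', 'book'] (min_width=15, slack=1)
Line 3: ['festival', 'in', 'good'] (min_width=16, slack=0)
Line 4: ['wilderness'] (min_width=10, slack=6)
Line 5: ['banana'] (min_width=6, slack=10)

Answer: 1 1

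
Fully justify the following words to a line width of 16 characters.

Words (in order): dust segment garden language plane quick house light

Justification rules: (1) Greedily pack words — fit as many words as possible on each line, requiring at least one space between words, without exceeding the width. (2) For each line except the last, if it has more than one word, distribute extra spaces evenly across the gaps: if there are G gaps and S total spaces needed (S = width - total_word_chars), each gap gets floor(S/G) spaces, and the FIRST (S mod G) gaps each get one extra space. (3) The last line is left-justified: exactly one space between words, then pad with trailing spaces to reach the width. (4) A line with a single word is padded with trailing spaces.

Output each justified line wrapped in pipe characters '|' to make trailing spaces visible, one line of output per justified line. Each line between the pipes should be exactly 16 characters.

Line 1: ['dust', 'segment'] (min_width=12, slack=4)
Line 2: ['garden', 'language'] (min_width=15, slack=1)
Line 3: ['plane', 'quick'] (min_width=11, slack=5)
Line 4: ['house', 'light'] (min_width=11, slack=5)

Answer: |dust     segment|
|garden  language|
|plane      quick|
|house light     |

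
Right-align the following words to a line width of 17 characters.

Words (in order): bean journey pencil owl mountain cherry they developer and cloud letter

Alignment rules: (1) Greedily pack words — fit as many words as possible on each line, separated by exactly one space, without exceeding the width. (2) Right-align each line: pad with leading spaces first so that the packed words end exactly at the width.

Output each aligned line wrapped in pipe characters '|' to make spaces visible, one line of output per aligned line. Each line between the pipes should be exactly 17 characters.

Line 1: ['bean', 'journey'] (min_width=12, slack=5)
Line 2: ['pencil', 'owl'] (min_width=10, slack=7)
Line 3: ['mountain', 'cherry'] (min_width=15, slack=2)
Line 4: ['they', 'developer'] (min_width=14, slack=3)
Line 5: ['and', 'cloud', 'letter'] (min_width=16, slack=1)

Answer: |     bean journey|
|       pencil owl|
|  mountain cherry|
|   they developer|
| and cloud letter|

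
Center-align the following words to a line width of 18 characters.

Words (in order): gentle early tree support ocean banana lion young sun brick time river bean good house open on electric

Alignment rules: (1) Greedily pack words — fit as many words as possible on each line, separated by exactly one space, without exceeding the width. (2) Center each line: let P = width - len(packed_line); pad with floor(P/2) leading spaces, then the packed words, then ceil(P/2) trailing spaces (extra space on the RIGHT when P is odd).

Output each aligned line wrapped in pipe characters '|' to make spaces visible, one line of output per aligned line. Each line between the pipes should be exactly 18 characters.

Line 1: ['gentle', 'early', 'tree'] (min_width=17, slack=1)
Line 2: ['support', 'ocean'] (min_width=13, slack=5)
Line 3: ['banana', 'lion', 'young'] (min_width=17, slack=1)
Line 4: ['sun', 'brick', 'time'] (min_width=14, slack=4)
Line 5: ['river', 'bean', 'good'] (min_width=15, slack=3)
Line 6: ['house', 'open', 'on'] (min_width=13, slack=5)
Line 7: ['electric'] (min_width=8, slack=10)

Answer: |gentle early tree |
|  support ocean   |
|banana lion young |
|  sun brick time  |
| river bean good  |
|  house open on   |
|     electric     |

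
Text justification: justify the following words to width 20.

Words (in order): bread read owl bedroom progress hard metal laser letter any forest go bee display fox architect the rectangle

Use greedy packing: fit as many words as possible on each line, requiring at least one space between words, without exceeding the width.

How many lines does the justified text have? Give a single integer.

Answer: 7

Derivation:
Line 1: ['bread', 'read', 'owl'] (min_width=14, slack=6)
Line 2: ['bedroom', 'progress'] (min_width=16, slack=4)
Line 3: ['hard', 'metal', 'laser'] (min_width=16, slack=4)
Line 4: ['letter', 'any', 'forest', 'go'] (min_width=20, slack=0)
Line 5: ['bee', 'display', 'fox'] (min_width=15, slack=5)
Line 6: ['architect', 'the'] (min_width=13, slack=7)
Line 7: ['rectangle'] (min_width=9, slack=11)
Total lines: 7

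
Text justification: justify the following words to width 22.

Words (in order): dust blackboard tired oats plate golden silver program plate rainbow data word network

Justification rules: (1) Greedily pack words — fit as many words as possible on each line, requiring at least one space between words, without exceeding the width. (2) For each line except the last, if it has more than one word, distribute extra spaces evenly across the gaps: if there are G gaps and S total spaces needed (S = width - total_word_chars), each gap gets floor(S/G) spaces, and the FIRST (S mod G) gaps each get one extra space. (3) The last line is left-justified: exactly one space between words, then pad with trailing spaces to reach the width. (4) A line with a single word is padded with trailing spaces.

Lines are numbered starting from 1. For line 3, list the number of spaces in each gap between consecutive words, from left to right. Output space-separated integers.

Answer: 2 2

Derivation:
Line 1: ['dust', 'blackboard', 'tired'] (min_width=21, slack=1)
Line 2: ['oats', 'plate', 'golden'] (min_width=17, slack=5)
Line 3: ['silver', 'program', 'plate'] (min_width=20, slack=2)
Line 4: ['rainbow', 'data', 'word'] (min_width=17, slack=5)
Line 5: ['network'] (min_width=7, slack=15)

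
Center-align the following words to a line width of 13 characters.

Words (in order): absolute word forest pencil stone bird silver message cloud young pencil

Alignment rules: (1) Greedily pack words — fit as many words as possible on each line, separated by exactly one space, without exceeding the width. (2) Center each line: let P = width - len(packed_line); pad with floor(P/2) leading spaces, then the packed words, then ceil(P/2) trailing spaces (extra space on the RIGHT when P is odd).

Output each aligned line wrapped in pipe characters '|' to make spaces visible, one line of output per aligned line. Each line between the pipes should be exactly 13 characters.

Answer: |absolute word|
|forest pencil|
| stone bird  |
|   silver    |
|message cloud|
|young pencil |

Derivation:
Line 1: ['absolute', 'word'] (min_width=13, slack=0)
Line 2: ['forest', 'pencil'] (min_width=13, slack=0)
Line 3: ['stone', 'bird'] (min_width=10, slack=3)
Line 4: ['silver'] (min_width=6, slack=7)
Line 5: ['message', 'cloud'] (min_width=13, slack=0)
Line 6: ['young', 'pencil'] (min_width=12, slack=1)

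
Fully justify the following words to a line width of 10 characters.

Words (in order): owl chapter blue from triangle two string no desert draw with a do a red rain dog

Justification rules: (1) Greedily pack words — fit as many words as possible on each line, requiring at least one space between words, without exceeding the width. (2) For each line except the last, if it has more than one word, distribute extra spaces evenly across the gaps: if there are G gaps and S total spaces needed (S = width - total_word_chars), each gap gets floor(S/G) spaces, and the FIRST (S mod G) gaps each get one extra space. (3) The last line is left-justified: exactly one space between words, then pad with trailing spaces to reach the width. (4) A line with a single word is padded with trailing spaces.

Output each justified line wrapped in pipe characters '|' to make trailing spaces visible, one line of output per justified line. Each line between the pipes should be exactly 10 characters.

Answer: |owl       |
|chapter   |
|blue  from|
|triangle  |
|two string|
|no  desert|
|draw  with|
|a do a red|
|rain dog  |

Derivation:
Line 1: ['owl'] (min_width=3, slack=7)
Line 2: ['chapter'] (min_width=7, slack=3)
Line 3: ['blue', 'from'] (min_width=9, slack=1)
Line 4: ['triangle'] (min_width=8, slack=2)
Line 5: ['two', 'string'] (min_width=10, slack=0)
Line 6: ['no', 'desert'] (min_width=9, slack=1)
Line 7: ['draw', 'with'] (min_width=9, slack=1)
Line 8: ['a', 'do', 'a', 'red'] (min_width=10, slack=0)
Line 9: ['rain', 'dog'] (min_width=8, slack=2)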